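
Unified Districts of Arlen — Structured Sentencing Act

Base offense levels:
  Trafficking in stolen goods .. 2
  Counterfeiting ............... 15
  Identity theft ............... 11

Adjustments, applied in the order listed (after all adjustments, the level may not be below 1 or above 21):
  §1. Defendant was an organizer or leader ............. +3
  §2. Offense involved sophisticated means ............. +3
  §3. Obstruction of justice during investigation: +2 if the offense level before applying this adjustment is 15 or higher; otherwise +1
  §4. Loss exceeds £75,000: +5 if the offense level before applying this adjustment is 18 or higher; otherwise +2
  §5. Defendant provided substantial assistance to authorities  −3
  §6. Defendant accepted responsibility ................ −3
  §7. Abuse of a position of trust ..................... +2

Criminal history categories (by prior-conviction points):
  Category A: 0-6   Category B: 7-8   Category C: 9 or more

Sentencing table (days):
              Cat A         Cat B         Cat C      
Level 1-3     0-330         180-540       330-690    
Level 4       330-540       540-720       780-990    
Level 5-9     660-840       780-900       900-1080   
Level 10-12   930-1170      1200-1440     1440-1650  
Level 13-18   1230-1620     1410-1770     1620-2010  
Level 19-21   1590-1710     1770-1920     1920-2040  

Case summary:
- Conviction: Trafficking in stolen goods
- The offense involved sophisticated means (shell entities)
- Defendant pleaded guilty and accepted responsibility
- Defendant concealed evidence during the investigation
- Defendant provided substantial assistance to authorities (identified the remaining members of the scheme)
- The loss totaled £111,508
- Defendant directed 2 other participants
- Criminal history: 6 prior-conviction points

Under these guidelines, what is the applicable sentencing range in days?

660-840 days

Base offense level for trafficking in stolen goods: 2.
§1 applies: 2 + 3 = 5.
§2 applies: 5 + 3 = 8.
§3 applies (level before this adjustment is 8 < 15, so +1): 8 + 1 = 9.
§4 applies (level before this adjustment is 9 < 18, so +2): 9 + 2 = 11.
§5 applies: 11 − 3 = 8.
§6 applies: 8 − 3 = 5.
§7 does not apply.
Final offense level: 5.
Criminal history: 6 prior points → Category A (0-6).
Level 5 falls in the 5-9 band.
Grid: Level 5-9 × Category A = 660-840 days.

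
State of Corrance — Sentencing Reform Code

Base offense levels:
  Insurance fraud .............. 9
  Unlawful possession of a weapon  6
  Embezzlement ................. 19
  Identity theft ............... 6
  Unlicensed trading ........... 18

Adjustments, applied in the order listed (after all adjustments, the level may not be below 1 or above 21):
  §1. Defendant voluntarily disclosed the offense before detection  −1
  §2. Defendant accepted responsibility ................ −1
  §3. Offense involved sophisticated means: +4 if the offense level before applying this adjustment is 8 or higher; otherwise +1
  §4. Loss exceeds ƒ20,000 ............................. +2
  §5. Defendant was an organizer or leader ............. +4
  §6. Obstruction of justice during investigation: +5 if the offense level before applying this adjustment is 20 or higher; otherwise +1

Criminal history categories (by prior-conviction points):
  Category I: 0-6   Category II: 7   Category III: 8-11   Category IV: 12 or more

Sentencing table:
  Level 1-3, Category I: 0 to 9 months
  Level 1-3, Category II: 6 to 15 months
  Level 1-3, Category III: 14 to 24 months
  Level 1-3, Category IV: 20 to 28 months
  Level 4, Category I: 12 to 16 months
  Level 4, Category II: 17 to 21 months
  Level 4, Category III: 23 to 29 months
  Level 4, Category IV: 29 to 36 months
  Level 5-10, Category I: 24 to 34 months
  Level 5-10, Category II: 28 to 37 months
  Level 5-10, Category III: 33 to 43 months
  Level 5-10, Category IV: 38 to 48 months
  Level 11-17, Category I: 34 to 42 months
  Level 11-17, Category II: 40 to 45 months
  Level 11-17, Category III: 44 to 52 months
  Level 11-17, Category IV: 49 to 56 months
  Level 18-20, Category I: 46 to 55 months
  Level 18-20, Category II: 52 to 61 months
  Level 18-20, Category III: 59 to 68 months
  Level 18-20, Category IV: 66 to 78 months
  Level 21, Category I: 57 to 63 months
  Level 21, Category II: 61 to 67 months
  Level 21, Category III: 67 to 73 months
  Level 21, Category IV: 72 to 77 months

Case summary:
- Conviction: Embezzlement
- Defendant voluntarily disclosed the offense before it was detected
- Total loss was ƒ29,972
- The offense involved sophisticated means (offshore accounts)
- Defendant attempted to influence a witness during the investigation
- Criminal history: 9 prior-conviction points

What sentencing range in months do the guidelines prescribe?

Base offense level for embezzlement: 19.
§1 applies: 19 − 1 = 18.
§2 does not apply.
§3 applies (level before this adjustment is 18 ≥ 8, so +4): 18 + 4 = 22.
§4 applies: 22 + 2 = 24.
§5 does not apply.
§6 applies (level before this adjustment is 24 ≥ 20, so +5): 24 + 5 = 29.
Level 29 exceeds the maximum of 21; capped at 21.
Final offense level: 21.
Criminal history: 9 prior points → Category III (8-11).
Level 21 falls in the 21 band.
Grid: Level 21 × Category III = 67-73 months.

67-73 months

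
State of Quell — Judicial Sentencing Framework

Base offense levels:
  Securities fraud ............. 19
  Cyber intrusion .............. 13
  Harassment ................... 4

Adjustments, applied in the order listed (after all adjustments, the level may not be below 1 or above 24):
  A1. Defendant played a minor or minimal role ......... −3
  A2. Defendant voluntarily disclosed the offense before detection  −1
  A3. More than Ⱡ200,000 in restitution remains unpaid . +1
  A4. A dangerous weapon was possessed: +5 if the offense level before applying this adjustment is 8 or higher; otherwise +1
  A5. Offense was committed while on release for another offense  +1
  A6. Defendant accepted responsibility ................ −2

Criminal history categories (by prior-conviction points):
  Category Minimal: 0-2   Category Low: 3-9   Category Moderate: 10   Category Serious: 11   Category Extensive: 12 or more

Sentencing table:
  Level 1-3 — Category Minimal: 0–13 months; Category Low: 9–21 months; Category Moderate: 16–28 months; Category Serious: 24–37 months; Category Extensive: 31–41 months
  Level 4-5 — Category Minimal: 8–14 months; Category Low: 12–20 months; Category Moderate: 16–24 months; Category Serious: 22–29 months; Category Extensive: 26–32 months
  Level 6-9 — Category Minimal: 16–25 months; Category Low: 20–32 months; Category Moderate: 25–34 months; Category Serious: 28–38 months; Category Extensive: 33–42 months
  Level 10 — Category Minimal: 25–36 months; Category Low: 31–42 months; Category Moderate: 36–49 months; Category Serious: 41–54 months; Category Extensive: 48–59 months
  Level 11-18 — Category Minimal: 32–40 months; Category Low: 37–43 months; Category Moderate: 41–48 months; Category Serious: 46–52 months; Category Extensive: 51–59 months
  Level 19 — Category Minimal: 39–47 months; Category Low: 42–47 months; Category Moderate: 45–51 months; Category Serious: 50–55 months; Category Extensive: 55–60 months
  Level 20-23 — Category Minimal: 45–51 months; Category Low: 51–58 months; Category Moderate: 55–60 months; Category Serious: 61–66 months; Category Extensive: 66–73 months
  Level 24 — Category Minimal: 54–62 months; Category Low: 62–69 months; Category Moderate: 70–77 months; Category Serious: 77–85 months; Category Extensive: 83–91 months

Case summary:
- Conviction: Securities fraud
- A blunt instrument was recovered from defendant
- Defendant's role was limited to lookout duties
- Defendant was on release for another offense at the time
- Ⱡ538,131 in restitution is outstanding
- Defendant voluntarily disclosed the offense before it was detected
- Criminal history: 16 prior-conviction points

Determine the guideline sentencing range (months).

66-73 months

Base offense level for securities fraud: 19.
A1 applies: 19 − 3 = 16.
A2 applies: 16 − 1 = 15.
A3 applies: 15 + 1 = 16.
A4 applies (level before this adjustment is 16 ≥ 8, so +5): 16 + 5 = 21.
A5 applies: 21 + 1 = 22.
Final offense level: 22.
Criminal history: 16 prior points → Category Extensive (12+).
Level 22 falls in the 20-23 band.
Grid: Level 20-23 × Category Extensive = 66-73 months.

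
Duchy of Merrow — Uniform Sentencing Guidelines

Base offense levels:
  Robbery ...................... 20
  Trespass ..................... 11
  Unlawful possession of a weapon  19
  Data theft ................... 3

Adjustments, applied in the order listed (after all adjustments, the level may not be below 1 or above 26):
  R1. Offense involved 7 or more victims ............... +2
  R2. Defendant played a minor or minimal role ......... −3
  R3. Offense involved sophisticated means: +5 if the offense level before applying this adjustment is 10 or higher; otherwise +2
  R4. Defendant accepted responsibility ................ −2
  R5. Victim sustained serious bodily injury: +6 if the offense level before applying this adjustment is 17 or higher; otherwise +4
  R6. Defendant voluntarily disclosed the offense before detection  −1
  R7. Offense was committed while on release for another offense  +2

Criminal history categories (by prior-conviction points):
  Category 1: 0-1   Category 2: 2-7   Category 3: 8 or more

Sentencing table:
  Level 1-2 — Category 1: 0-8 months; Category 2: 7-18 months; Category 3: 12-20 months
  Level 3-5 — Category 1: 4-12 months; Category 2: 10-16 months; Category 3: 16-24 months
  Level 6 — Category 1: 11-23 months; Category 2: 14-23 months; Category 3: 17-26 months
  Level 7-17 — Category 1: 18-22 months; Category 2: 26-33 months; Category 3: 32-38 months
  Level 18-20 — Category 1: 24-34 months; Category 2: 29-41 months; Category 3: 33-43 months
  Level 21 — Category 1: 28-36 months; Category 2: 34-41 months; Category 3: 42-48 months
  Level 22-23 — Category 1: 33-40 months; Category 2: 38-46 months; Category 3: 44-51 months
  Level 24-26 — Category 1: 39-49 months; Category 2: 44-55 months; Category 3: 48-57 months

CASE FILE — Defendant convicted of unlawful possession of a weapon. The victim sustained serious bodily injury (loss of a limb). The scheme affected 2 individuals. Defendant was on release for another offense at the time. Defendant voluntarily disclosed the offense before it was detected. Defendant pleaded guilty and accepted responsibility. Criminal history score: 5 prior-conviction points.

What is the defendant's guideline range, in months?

44-55 months

Base offense level for unlawful possession of a weapon: 19.
R4 applies: 19 − 2 = 17.
R5 applies (level before this adjustment is 17 ≥ 17, so +6): 17 + 6 = 23.
R6 applies: 23 − 1 = 22.
R7 applies: 22 + 2 = 24.
Final offense level: 24.
Criminal history: 5 prior points → Category 2 (2-7).
Level 24 falls in the 24-26 band.
Grid: Level 24-26 × Category 2 = 44-55 months.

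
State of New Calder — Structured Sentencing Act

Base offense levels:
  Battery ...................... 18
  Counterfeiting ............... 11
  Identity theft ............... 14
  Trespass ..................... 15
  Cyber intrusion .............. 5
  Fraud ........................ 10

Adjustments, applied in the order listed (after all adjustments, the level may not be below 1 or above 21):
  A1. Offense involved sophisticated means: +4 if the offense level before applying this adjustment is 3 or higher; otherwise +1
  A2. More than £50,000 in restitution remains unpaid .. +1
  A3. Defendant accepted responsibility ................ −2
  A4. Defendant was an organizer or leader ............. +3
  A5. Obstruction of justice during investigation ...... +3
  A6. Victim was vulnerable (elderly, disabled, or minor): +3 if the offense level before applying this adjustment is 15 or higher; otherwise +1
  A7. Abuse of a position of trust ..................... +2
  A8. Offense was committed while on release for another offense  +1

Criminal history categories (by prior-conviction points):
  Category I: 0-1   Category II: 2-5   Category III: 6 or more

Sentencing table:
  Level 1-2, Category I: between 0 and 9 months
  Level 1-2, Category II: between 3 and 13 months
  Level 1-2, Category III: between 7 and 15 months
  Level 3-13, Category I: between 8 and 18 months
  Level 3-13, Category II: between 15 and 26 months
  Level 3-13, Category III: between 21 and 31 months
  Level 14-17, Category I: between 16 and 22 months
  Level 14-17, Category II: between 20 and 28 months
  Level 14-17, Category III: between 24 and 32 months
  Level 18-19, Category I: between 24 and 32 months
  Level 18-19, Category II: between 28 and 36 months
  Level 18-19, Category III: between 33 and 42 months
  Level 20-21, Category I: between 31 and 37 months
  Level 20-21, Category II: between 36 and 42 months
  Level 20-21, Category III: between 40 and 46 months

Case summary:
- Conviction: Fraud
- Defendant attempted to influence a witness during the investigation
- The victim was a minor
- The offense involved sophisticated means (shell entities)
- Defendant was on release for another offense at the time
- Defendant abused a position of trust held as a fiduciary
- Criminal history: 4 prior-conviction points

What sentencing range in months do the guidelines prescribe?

36-42 months

Base offense level for fraud: 10.
A1 applies (level before this adjustment is 10 ≥ 3, so +4): 10 + 4 = 14.
A3 does not apply.
A5 applies: 14 + 3 = 17.
A6 applies (level before this adjustment is 17 ≥ 15, so +3): 17 + 3 = 20.
A7 applies: 20 + 2 = 22.
A8 applies: 22 + 1 = 23.
Level 23 exceeds the maximum of 21; capped at 21.
Final offense level: 21.
Criminal history: 4 prior points → Category II (2-5).
Level 21 falls in the 20-21 band.
Grid: Level 20-21 × Category II = 36-42 months.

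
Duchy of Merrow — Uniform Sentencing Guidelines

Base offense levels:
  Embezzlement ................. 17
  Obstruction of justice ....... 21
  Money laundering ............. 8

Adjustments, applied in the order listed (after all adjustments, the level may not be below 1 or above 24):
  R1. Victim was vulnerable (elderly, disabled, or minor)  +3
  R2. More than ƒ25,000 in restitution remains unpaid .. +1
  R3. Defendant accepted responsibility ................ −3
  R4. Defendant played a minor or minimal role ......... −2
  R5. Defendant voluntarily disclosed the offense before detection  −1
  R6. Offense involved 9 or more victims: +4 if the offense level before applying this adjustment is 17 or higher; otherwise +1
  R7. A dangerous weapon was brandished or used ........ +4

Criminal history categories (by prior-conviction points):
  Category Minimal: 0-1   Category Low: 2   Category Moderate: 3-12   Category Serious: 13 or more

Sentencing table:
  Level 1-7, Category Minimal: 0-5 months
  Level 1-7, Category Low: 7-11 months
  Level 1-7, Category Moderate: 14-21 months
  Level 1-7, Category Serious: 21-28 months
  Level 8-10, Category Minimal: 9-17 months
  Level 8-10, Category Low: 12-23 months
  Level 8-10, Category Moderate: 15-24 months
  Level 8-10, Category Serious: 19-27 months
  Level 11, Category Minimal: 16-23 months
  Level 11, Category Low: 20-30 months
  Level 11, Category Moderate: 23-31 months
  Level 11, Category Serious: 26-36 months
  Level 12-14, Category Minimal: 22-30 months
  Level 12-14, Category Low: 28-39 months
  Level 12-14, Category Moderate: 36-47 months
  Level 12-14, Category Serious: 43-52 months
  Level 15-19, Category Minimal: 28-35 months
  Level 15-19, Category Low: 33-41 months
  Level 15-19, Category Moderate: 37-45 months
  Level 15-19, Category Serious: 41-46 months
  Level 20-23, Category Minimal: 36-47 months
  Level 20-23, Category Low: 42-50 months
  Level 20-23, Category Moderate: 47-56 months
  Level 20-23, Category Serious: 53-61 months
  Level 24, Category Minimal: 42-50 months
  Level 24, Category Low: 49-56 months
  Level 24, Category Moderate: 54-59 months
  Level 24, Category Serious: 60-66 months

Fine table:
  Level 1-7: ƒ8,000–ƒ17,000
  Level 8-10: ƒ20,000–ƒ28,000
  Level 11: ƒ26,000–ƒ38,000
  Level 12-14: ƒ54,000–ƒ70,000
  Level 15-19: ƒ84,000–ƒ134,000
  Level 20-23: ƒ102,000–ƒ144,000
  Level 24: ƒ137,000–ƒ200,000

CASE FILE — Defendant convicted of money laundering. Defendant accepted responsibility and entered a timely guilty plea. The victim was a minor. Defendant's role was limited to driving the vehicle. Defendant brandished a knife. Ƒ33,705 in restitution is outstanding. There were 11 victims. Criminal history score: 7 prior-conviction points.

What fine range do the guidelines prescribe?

Base offense level for money laundering: 8.
R1 applies: 8 + 3 = 11.
R2 applies: 11 + 1 = 12.
R3 applies: 12 − 3 = 9.
R4 applies: 9 − 2 = 7.
R5 does not apply.
R6 applies (level before this adjustment is 7 < 17, so +1): 7 + 1 = 8.
R7 applies: 8 + 4 = 12.
Final offense level: 12.
Level 12 falls in the 12-14 band.
Fine table: Level 12-14 → ƒ54,000–ƒ70,000.

ƒ54,000–ƒ70,000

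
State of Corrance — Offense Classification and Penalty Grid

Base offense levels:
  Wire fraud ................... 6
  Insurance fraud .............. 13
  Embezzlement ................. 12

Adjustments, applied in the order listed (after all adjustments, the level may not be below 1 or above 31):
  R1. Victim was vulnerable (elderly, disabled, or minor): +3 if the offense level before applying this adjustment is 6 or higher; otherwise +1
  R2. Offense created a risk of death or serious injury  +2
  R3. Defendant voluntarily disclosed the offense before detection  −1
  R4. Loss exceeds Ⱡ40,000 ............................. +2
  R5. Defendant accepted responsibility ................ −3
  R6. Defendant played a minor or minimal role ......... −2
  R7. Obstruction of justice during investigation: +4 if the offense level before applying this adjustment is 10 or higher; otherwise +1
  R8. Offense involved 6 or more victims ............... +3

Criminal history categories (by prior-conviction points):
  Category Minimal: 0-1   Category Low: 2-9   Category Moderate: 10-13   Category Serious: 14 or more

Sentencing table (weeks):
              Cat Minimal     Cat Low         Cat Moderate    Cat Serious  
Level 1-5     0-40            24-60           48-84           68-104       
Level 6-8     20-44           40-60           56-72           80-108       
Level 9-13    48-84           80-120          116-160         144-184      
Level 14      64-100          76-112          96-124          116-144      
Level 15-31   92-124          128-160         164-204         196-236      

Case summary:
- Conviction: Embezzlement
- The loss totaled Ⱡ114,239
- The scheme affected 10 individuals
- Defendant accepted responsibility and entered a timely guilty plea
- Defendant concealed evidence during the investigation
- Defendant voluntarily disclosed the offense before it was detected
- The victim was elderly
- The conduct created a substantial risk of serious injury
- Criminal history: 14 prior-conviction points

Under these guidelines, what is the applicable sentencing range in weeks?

196-236 weeks

Base offense level for embezzlement: 12.
R1 applies (level before this adjustment is 12 ≥ 6, so +3): 12 + 3 = 15.
R2 applies: 15 + 2 = 17.
R3 applies: 17 − 1 = 16.
R4 applies: 16 + 2 = 18.
R5 applies: 18 − 3 = 15.
R7 applies (level before this adjustment is 15 ≥ 10, so +4): 15 + 4 = 19.
R8 applies: 19 + 3 = 22.
Final offense level: 22.
Criminal history: 14 prior points → Category Serious (14+).
Level 22 falls in the 15-31 band.
Grid: Level 15-31 × Category Serious = 196-236 weeks.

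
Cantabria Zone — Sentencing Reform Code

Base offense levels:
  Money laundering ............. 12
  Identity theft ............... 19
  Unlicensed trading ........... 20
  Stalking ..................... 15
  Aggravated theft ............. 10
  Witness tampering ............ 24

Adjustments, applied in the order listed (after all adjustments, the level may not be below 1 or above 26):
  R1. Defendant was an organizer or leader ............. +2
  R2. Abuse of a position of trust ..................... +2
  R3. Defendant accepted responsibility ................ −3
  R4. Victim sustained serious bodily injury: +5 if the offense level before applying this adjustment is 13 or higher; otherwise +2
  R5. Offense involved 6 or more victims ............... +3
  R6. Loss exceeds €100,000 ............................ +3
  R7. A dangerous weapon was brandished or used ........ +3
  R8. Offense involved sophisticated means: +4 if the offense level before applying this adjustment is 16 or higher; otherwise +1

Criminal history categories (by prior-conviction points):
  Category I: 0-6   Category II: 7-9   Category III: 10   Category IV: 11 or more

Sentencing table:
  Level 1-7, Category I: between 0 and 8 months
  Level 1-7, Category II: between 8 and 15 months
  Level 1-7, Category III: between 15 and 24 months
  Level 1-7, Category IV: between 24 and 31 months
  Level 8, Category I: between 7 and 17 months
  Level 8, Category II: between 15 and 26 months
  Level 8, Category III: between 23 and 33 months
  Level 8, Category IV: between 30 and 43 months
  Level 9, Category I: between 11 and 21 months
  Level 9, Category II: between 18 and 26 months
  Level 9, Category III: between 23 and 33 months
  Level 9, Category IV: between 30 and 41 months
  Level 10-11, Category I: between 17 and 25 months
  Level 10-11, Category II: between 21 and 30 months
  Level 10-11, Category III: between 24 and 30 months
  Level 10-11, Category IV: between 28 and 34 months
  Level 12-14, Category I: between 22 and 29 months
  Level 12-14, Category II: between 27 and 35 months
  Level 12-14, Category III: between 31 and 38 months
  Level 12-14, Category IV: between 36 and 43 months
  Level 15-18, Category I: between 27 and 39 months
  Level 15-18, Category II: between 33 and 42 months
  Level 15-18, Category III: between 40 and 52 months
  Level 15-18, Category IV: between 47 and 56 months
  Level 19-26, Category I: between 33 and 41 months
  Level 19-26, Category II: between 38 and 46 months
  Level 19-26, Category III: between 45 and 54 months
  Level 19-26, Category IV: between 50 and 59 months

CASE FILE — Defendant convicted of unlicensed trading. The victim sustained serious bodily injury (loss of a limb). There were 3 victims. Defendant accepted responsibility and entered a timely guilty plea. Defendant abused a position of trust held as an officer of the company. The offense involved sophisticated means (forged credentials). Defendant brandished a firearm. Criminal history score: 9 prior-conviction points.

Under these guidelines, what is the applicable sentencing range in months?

Base offense level for unlicensed trading: 20.
R1 does not apply.
R2 applies: 20 + 2 = 22.
R3 applies: 22 − 3 = 19.
R4 applies (level before this adjustment is 19 ≥ 13, so +5): 19 + 5 = 24.
R5 does not apply.
R6 does not apply.
R7 applies: 24 + 3 = 27.
R8 applies (level before this adjustment is 27 ≥ 16, so +4): 27 + 4 = 31.
Level 31 exceeds the maximum of 26; capped at 26.
Final offense level: 26.
Criminal history: 9 prior points → Category II (7-9).
Level 26 falls in the 19-26 band.
Grid: Level 19-26 × Category II = 38-46 months.

38-46 months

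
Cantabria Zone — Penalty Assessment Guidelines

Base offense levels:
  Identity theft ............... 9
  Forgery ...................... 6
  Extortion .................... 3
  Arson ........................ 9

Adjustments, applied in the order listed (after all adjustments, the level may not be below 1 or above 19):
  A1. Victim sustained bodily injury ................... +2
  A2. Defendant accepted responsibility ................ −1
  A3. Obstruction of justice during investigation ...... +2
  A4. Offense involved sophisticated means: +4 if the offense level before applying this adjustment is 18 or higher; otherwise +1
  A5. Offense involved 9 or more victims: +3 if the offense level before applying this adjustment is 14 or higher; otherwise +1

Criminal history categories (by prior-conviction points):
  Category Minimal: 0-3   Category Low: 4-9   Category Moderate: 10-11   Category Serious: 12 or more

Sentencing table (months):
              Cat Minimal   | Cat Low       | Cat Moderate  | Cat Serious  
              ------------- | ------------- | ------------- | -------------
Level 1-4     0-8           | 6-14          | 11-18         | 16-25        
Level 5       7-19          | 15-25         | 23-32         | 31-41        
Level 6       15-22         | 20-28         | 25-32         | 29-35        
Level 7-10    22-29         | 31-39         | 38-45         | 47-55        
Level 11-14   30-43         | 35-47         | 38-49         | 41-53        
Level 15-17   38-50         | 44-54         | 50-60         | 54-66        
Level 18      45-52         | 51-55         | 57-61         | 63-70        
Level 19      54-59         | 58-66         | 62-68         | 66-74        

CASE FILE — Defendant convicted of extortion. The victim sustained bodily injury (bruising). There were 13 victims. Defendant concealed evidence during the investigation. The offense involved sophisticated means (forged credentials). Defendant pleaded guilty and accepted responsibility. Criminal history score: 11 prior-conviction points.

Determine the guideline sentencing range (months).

Base offense level for extortion: 3.
A1 applies: 3 + 2 = 5.
A2 applies: 5 − 1 = 4.
A3 applies: 4 + 2 = 6.
A4 applies (level before this adjustment is 6 < 18, so +1): 6 + 1 = 7.
A5 applies (level before this adjustment is 7 < 14, so +1): 7 + 1 = 8.
Final offense level: 8.
Criminal history: 11 prior points → Category Moderate (10-11).
Level 8 falls in the 7-10 band.
Grid: Level 7-10 × Category Moderate = 38-45 months.

38-45 months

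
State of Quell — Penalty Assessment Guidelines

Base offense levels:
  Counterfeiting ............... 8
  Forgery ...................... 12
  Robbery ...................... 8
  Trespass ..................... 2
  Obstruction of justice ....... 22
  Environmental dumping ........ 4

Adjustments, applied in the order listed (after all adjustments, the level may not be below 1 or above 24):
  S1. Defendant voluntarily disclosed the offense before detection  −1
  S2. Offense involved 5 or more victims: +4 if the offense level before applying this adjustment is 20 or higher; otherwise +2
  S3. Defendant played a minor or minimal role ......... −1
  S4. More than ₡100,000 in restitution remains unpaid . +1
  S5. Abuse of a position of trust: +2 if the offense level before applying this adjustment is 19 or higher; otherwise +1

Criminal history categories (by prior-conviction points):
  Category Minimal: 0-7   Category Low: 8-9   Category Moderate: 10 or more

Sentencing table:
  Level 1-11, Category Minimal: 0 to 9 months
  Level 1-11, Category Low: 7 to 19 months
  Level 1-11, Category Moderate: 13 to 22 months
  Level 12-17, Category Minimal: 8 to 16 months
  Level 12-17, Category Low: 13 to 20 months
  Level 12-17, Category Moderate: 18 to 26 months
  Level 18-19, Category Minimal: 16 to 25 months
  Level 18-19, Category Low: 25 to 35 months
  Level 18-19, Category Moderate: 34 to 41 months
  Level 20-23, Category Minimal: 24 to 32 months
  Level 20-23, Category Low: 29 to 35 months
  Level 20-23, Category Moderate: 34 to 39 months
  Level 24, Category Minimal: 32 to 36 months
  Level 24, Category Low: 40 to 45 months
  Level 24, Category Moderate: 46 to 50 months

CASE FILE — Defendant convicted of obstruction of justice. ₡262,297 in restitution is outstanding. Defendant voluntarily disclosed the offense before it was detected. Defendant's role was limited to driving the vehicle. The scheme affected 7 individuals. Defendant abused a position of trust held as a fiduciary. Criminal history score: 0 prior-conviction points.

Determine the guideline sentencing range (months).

Base offense level for obstruction of justice: 22.
S1 applies: 22 − 1 = 21.
S2 applies (level before this adjustment is 21 ≥ 20, so +4): 21 + 4 = 25.
S3 applies: 25 − 1 = 24.
S4 applies: 24 + 1 = 25.
S5 applies (level before this adjustment is 25 ≥ 19, so +2): 25 + 2 = 27.
Level 27 exceeds the maximum of 24; capped at 24.
Final offense level: 24.
Criminal history: 0 prior points → Category Minimal (0-7).
Level 24 falls in the 24 band.
Grid: Level 24 × Category Minimal = 32-36 months.

32-36 months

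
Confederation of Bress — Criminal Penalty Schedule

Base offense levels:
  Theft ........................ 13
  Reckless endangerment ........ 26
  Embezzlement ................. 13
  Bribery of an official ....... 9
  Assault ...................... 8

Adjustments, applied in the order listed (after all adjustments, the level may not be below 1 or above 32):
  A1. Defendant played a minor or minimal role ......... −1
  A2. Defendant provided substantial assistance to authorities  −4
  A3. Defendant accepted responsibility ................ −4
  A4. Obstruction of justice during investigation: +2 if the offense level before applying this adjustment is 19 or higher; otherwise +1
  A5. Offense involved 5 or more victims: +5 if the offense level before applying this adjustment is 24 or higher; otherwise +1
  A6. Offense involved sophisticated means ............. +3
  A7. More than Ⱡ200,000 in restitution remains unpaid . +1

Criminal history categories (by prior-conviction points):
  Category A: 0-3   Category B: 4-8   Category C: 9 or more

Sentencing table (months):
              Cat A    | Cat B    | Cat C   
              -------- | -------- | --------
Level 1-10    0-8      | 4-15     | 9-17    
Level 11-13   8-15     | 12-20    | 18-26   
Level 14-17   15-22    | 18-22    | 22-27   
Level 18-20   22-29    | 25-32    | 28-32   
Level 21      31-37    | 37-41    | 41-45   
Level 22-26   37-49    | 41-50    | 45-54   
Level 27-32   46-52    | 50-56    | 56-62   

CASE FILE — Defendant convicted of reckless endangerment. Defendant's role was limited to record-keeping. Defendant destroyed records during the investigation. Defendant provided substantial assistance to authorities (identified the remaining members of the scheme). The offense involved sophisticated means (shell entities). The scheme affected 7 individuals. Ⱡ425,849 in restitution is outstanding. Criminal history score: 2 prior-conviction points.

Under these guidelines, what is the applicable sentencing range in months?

46-52 months

Base offense level for reckless endangerment: 26.
A1 applies: 26 − 1 = 25.
A2 applies: 25 − 4 = 21.
A4 applies (level before this adjustment is 21 ≥ 19, so +2): 21 + 2 = 23.
A5 applies (level before this adjustment is 23 < 24, so +1): 23 + 1 = 24.
A6 applies: 24 + 3 = 27.
A7 applies: 27 + 1 = 28.
Final offense level: 28.
Criminal history: 2 prior points → Category A (0-3).
Level 28 falls in the 27-32 band.
Grid: Level 27-32 × Category A = 46-52 months.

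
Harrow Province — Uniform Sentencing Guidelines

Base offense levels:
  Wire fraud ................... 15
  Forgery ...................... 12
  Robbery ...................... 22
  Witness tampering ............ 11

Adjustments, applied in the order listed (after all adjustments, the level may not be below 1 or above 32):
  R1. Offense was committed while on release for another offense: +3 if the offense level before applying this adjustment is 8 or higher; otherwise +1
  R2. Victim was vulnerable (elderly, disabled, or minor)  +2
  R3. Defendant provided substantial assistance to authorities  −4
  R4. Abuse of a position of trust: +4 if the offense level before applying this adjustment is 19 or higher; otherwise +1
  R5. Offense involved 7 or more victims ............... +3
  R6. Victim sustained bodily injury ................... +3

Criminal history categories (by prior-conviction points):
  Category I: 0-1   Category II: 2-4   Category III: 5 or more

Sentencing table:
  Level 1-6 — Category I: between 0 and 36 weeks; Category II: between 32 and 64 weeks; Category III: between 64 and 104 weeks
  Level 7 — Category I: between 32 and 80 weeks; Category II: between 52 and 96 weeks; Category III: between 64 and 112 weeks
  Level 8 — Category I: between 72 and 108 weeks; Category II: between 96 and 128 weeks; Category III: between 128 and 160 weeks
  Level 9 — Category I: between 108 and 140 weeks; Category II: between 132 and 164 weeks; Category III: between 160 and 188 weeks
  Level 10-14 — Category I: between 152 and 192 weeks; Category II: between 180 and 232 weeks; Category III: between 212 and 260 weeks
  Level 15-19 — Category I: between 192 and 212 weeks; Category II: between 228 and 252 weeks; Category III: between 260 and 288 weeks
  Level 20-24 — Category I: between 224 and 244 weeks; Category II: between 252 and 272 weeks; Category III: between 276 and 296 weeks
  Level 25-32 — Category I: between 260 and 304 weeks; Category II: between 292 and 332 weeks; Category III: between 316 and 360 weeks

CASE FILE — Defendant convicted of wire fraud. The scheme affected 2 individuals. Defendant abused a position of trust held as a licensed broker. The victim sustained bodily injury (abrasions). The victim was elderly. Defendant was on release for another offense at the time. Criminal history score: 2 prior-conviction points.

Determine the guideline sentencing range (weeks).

292-332 weeks

Base offense level for wire fraud: 15.
R1 applies (level before this adjustment is 15 ≥ 8, so +3): 15 + 3 = 18.
R2 applies: 18 + 2 = 20.
R4 applies (level before this adjustment is 20 ≥ 19, so +4): 20 + 4 = 24.
R6 applies: 24 + 3 = 27.
Final offense level: 27.
Criminal history: 2 prior points → Category II (2-4).
Level 27 falls in the 25-32 band.
Grid: Level 25-32 × Category II = 292-332 weeks.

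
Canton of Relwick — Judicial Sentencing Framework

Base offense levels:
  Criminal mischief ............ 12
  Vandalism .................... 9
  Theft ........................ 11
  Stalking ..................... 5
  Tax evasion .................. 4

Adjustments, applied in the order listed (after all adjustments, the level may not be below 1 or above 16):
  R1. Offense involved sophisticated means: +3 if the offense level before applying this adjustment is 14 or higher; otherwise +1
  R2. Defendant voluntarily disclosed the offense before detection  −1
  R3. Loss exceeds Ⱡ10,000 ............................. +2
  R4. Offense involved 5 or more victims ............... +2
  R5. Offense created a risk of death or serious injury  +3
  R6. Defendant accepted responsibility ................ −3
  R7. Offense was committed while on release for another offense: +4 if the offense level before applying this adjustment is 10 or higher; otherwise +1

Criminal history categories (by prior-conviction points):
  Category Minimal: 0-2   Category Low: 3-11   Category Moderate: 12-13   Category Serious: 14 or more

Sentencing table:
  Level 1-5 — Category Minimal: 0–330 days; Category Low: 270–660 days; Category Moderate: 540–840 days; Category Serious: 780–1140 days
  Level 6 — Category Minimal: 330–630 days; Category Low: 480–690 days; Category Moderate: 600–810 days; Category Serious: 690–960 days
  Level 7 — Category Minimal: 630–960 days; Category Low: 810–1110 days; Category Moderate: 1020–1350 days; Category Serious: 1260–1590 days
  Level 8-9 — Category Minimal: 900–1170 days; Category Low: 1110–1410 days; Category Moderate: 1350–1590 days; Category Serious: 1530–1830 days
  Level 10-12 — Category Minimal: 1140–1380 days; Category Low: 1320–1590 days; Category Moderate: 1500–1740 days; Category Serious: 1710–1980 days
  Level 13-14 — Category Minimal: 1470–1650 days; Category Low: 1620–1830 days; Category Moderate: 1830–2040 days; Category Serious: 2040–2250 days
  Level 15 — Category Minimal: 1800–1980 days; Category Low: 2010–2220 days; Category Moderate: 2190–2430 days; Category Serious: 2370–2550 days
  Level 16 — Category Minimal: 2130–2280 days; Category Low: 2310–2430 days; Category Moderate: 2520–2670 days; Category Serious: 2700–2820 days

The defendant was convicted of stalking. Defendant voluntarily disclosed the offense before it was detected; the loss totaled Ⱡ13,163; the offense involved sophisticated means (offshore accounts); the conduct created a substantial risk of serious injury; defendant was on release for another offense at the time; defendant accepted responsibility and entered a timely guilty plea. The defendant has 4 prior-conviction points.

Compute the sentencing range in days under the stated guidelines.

1110-1410 days

Base offense level for stalking: 5.
R1 applies (level before this adjustment is 5 < 14, so +1): 5 + 1 = 6.
R2 applies: 6 − 1 = 5.
R3 applies: 5 + 2 = 7.
R5 applies: 7 + 3 = 10.
R6 applies: 10 − 3 = 7.
R7 applies (level before this adjustment is 7 < 10, so +1): 7 + 1 = 8.
Final offense level: 8.
Criminal history: 4 prior points → Category Low (3-11).
Level 8 falls in the 8-9 band.
Grid: Level 8-9 × Category Low = 1110-1410 days.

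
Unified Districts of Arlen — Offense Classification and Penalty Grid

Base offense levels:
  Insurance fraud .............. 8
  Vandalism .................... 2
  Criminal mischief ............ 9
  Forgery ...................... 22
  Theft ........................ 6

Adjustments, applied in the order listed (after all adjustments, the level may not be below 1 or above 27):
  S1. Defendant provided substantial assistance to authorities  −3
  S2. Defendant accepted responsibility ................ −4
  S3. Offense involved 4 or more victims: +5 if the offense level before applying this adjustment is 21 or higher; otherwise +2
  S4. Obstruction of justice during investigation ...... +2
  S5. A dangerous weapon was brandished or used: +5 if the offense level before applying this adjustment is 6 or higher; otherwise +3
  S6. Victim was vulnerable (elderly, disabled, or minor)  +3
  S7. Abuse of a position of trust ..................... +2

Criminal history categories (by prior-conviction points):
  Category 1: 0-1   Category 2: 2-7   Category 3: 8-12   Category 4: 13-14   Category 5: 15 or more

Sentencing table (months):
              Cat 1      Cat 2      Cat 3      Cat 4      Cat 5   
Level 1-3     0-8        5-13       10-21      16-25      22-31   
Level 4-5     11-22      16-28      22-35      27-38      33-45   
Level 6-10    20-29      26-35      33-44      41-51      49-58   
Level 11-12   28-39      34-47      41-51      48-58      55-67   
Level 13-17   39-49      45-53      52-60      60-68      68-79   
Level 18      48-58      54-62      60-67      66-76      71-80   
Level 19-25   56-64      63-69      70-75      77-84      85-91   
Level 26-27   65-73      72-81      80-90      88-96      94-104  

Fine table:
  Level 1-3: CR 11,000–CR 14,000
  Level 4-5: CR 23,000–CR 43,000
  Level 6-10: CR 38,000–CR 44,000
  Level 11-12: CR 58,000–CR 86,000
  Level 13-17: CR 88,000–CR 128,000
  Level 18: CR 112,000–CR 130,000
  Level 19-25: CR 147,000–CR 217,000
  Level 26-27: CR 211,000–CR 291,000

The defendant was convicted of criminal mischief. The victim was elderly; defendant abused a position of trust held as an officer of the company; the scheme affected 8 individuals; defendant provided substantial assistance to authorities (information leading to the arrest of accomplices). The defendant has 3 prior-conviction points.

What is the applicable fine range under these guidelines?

Base offense level for criminal mischief: 9.
S1 applies: 9 − 3 = 6.
S3 applies (level before this adjustment is 6 < 21, so +2): 6 + 2 = 8.
S4 does not apply.
S5 does not apply.
S6 applies: 8 + 3 = 11.
S7 applies: 11 + 2 = 13.
Final offense level: 13.
Level 13 falls in the 13-17 band.
Fine table: Level 13-17 → CR 88,000–CR 128,000.

CR 88,000–CR 128,000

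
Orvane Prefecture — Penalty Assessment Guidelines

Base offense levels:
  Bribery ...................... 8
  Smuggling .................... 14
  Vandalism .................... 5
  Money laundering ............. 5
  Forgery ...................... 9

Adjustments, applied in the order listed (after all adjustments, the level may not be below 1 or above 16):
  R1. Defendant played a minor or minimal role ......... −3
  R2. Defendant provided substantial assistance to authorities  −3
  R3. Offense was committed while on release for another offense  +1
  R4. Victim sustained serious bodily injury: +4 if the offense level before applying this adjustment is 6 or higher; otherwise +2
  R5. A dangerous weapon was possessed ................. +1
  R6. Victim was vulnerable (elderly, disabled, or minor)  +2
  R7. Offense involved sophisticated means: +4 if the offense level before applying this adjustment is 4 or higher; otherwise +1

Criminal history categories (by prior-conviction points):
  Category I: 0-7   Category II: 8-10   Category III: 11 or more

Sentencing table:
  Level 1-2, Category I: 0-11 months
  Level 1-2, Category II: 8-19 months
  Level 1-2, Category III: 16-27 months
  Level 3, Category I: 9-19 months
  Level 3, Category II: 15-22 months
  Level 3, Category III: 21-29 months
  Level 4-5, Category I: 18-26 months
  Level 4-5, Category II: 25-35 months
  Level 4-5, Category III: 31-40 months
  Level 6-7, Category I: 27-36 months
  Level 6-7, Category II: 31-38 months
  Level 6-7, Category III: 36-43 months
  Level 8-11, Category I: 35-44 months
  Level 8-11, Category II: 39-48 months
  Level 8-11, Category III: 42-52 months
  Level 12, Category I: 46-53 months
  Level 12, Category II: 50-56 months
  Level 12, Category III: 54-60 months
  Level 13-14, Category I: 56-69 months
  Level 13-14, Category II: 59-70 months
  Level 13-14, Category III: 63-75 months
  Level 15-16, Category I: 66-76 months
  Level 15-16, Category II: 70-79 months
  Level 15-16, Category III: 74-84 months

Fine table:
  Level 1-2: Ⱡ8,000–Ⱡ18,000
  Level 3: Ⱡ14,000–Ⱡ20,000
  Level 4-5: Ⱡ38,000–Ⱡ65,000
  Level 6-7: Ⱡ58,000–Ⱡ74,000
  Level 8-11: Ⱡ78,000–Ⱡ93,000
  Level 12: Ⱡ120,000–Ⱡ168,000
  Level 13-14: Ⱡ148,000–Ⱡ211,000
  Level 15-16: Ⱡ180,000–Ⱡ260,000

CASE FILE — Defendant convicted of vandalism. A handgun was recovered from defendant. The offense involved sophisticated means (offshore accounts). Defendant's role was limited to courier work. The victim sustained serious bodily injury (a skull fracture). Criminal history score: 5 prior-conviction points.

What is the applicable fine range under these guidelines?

Ⱡ78,000–Ⱡ93,000

Base offense level for vandalism: 5.
R1 applies: 5 − 3 = 2.
R2 does not apply.
R3 does not apply.
R4 applies (level before this adjustment is 2 < 6, so +2): 2 + 2 = 4.
R5 applies: 4 + 1 = 5.
R6 does not apply.
R7 applies (level before this adjustment is 5 ≥ 4, so +4): 5 + 4 = 9.
Final offense level: 9.
Level 9 falls in the 8-11 band.
Fine table: Level 8-11 → Ⱡ78,000–Ⱡ93,000.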